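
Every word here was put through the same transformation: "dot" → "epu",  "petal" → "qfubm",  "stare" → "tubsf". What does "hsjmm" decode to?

Each letter is shifted forward by 1 in the alphabet (a Caesar shift of +1).
Decoding hsjmm: h−1=g, s−1=r, j−1=i, m−1=l, m−1=l.

grill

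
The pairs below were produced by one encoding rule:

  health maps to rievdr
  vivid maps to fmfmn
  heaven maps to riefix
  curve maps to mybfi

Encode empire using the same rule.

iwzmbi

The shift depends on letter class: consonant h→r is +10, but vowel e→i is +4. Two shifts are in play — +4 for a/e/i/o/u, +10 for every other letter.
Applying it to empire: e(vowel)+4=i, m(cons)+10=w, p(cons)+10=z, i(vowel)+4=m, r(cons)+10=b, e(vowel)+4=i.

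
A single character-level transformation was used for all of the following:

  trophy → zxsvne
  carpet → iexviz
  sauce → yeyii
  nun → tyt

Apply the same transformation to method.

siznsj

Two shifts are in play — +4 for a/e/i/o/u, +6 for every other letter.
For method: m(cons)+6=s, e(vowel)+4=i, t(cons)+6=z, h(cons)+6=n, o(vowel)+4=s, d(cons)+6=j.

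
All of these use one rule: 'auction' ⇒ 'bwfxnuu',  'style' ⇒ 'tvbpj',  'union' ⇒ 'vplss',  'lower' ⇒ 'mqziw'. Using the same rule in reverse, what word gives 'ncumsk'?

In auction: a→b is +1, u→w is +2, c→f is +3, t→x is +4 — the shift increases by 1 each position. The shift increases by 1 at each position, starting from +1: 1, 2, 3, ….
Undoing it on ncumsk: n−1=m, c−2=a, u−3=r, m−4=i, s−5=n, k−6=e.

marine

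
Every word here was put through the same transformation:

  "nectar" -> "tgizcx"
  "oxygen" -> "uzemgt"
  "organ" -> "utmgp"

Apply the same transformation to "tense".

zgtyg

Shifts by position in nectar: pos 0: n→t (+6), pos 1: e→g (+2), pos 2: c→i (+6), pos 3: t→z (+6), pos 4: a→c (+2), pos 5: r→x (+6) — repeating every 3. It's a Vigenère-style cipher with numeric key [6,2,6]: position i shifts by key[i mod 3].
Applying it to tense: t+6=z, e+2=g, n+6=t, s+6=y, e+2=g.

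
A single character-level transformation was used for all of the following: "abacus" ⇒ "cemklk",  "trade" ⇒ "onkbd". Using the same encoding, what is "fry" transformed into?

ibp

The output letters match the input read backwards, each shifted +10: abacus reversed is sucaba. The word is reversed, then every letter is shifted forward by 10.
On fry: reverse → yrf; then shift: y+10=i, r+10=b, f+10=p.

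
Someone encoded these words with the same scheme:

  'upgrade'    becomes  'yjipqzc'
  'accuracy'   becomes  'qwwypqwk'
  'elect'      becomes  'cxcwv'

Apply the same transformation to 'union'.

Treating letters as 0–25, the rule is x ↦ 3x + 16 (mod 26).
For union: u(20)→3·20+16≡24=y; n(13)→3·13+16≡3=d; i(8)→3·8+16≡14=o; o(14)→3·14+16≡6=g; n(13)→3·13+16≡3=d (all mod 26).

ydogd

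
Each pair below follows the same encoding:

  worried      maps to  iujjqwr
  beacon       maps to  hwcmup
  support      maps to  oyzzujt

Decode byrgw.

Treating letters as 0–25, the rule is x ↦ 5x + 2 (mod 26).
Undoing it on byrgw: b(1)→21·(1−2)≡5=f; y(24)→21·(24−2)≡20=u; r(17)→21·(17−2)≡3=d; g(6)→21·(6−2)≡6=g; w(22)→21·(22−2)≡4=e (all mod 26).

fudge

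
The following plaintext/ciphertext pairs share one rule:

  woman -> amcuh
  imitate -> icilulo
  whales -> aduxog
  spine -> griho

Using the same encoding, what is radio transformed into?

bujim

This is an affine cipher: with a=0,…,z=25, each position x becomes (5x+20) mod 26.
For radio: r(17)→5·17+20≡1=b; a(0)→5·0+20≡20=u; d(3)→5·3+20≡9=j; i(8)→5·8+20≡8=i; o(14)→5·14+20≡12=m (all mod 26).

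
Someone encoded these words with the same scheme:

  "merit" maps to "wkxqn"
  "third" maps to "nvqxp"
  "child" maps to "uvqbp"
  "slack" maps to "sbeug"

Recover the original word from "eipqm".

m(12)→w(22) and e(4)→k(10) fit y≡21x+4 (mod 26); the inverse of 21 mod 26 is 5. Treating letters as 0–25, the rule is x ↦ 21x + 4 (mod 26).
Reversing it on eipqm: e(4)→5·(4−4)≡0=a; i(8)→5·(8−4)≡20=u; p(15)→5·(15−4)≡3=d; q(16)→5·(16−4)≡8=i; m(12)→5·(12−4)≡14=o (all mod 26).

audio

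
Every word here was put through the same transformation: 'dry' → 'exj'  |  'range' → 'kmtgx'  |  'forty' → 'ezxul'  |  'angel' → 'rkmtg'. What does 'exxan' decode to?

Two steps: reverse the string, then apply a Caesar shift of +6.
Undoing it on exxan: shift back: e−6=y, x−6=r, x−6=r, a−6=u, n−6=h → yrruh; then reverse → hurry.

hurry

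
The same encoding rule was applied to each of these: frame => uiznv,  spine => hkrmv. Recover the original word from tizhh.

Each pair mirrors across the alphabet (f↔u, r↔i, a↔z): positions sum to 25. Letters are reflected about the middle of the alphabet (position → 25−position): Atbash.
Undoing it on tizhh: t↔g, i↔r, z↔a, h↔s, h↔s.

grass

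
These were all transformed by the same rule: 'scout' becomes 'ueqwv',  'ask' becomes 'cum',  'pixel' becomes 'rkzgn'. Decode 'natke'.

lyric

Compare letters: s→u is +2, c→e is +2, o→q is +2 — a constant shift. Each letter is shifted forward by 2 in the alphabet (a Caesar shift of +2).
Decoding natke: n−2=l, a−2=y, t−2=r, k−2=i, e−2=c.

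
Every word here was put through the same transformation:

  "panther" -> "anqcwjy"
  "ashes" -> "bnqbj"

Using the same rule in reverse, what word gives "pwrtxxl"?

The output letters match the input read backwards, each shifted +9: panther reversed is rehtnap. Two steps: reverse the string, then apply a Caesar shift of +9.
Reversing it on pwrtxxl: shift back: p−9=g, w−9=n, r−9=i, t−9=k, x−9=o, x−9=o, l−9=c → gnikooc; then reverse → cooking.

cooking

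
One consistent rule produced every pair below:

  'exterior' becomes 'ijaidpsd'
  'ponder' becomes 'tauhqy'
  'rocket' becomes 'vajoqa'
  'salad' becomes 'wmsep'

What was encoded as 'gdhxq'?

A repeating key of period 3 is used — shifts +4, +12, +7 over and over.
Decoding gdhxq: g−4=c, d−12=r, h−7=a, x−4=t, q−12=e.

crate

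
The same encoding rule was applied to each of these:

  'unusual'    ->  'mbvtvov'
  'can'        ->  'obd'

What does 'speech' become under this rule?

idffqt

The output letters match the input read backwards, each shifted +1: unusual reversed is lausunu. Read the word backwards and shift each letter +1.
For speech: reverse → hceeps; then shift: h+1=i, c+1=d, e+1=f, e+1=f, p+1=q, s+1=t.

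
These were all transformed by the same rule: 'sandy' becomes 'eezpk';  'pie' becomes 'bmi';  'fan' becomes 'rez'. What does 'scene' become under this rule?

The shift depends on letter class: consonant s→e is +12, but vowel a→e is +4. Vowels shift forward by 4 and consonants shift forward by 12.
For scene: s(cons)+12=e, c(cons)+12=o, e(vowel)+4=i, n(cons)+12=z, e(vowel)+4=i.

eoizi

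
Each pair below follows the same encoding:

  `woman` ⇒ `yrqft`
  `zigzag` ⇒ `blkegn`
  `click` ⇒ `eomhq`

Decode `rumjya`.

priest

The shift increases by 1 at each position, starting from +2: 2, 3, 4, ….
Reversing it on rumjya: r−2=p, u−3=r, m−4=i, j−5=e, y−6=s, a−7=t.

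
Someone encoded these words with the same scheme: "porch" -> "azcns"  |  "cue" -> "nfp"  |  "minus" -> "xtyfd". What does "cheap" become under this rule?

Compare letters: p→a is +11, o→z is +11, r→c is +11 — a constant shift. It's a constant shift of +11 (ROT11).
For cheap: c+11=n, h+11=s, e+11=p, a+11=l, p+11=a.

nspla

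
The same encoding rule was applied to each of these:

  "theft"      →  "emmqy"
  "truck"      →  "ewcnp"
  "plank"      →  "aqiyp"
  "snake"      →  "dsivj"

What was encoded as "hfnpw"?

wafer

Shifts by position in theft: pos 0: t→e (+11), pos 1: h→m (+5), pos 2: e→m (+8), pos 3: f→q (+11), pos 4: t→y (+5) — repeating every 3. The shifts repeat in a cycle of length 3: positions 0,1,… shift by +11, +5, +8, then the pattern repeats.
Reversing it on hfnpw: h−11=w, f−5=a, n−8=f, p−11=e, w−5=r.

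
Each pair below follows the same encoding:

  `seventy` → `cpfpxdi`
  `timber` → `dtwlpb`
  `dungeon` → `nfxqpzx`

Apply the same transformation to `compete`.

Two shifts are in play — +11 for a/e/i/o/u, +10 for every other letter.
On compete: c(cons)+10=m, o(vowel)+11=z, m(cons)+10=w, p(cons)+10=z, e(vowel)+11=p, t(cons)+10=d, e(vowel)+11=p.

mzwzpdp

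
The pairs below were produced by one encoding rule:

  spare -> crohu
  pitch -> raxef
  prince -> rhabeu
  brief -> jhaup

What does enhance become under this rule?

ubfobeu

Treating letters as 0–25, the rule is x ↦ 21x + 14 (mod 26).
For enhance: e(4)→21·4+14≡20=u; n(13)→21·13+14≡1=b; h(7)→21·7+14≡5=f; a(0)→21·0+14≡14=o; n(13)→21·13+14≡1=b; c(2)→21·2+14≡4=e; e(4)→21·4+14≡20=u (all mod 26).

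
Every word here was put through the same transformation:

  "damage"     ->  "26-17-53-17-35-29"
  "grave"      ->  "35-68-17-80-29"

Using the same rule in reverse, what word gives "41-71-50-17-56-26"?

d(#4)→26 and a(#1)→17: differences scale by 3, so n = 3·pos + 14. The formula is n = 3×(alphabet index, a=1) + 14.
Undoing it on 41-71-50-17-56-26: 41→(41−14)÷3=9=i, 71→(71−14)÷3=19=s, 50→(50−14)÷3=12=l, 17→(17−14)÷3=1=a, 56→(56−14)÷3=14=n, 26→(26−14)÷3=4=d.

island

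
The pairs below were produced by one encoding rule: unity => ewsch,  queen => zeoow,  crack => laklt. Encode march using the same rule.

vkalq

The shift depends on letter class: consonant n→w is +9, but vowel u→e is +10. Vowels shift forward by 10 and consonants shift forward by 9.
Applying it to march: m(cons)+9=v, a(vowel)+10=k, r(cons)+9=a, c(cons)+9=l, h(cons)+9=q.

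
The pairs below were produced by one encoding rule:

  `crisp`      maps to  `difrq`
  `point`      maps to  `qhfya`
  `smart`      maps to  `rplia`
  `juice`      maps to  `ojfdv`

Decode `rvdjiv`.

c(2)→d(3) and r(17)→i(8) fit y≡9x+11 (mod 26); the inverse of 9 mod 26 is 3. This is an affine cipher: with a=0,…,z=25, each position x becomes (9x+11) mod 26.
Undoing it on rvdjiv: r(17)→3·(17−11)≡18=s; v(21)→3·(21−11)≡4=e; d(3)→3·(3−11)≡2=c; j(9)→3·(9−11)≡20=u; i(8)→3·(8−11)≡17=r; v(21)→3·(21−11)≡4=e (all mod 26).

secure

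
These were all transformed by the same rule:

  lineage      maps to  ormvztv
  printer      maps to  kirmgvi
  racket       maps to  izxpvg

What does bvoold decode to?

yellow

Each pair mirrors across the alphabet (l↔o, i↔r, n↔m): positions sum to 25. Each letter is replaced by its mirror in the alphabet: a↔z, b↔y, c↔x, and so on (the Atbash cipher).
Undoing it on bvoold: b↔y, v↔e, o↔l, o↔l, l↔o, d↔w.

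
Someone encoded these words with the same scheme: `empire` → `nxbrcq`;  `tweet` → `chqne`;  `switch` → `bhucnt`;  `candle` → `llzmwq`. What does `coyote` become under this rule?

Shifts by position in empire: pos 0: e→n (+9), pos 1: m→x (+11), pos 2: p→b (+12), pos 3: i→r (+9), pos 4: r→c (+11), pos 5: e→q (+12) — repeating every 3. It's a Vigenère-style cipher with numeric key [9,11,12]: position i shifts by key[i mod 3].
Applying it to coyote: c+9=l, o+11=z, y+12=k, o+9=x, t+11=e, e+12=q.

lzkxeq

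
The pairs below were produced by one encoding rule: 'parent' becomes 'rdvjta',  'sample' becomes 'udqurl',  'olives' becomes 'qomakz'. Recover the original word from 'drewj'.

In parent: p→r is +2, a→d is +3, r→v is +4, e→j is +5 — the shift increases by 1 each position. Letter i (0-indexed) is shifted by i+2, so successive shifts are 2, 3, 4, ….
Reversing it on drewj: d−2=b, r−3=o, e−4=a, w−5=r, j−6=d.

board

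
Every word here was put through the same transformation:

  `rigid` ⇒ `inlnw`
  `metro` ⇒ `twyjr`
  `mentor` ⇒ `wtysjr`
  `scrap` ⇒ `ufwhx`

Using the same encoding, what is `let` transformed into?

The output letters match the input read backwards, each shifted +5: rigid reversed is digir. Two steps: reverse the string, then apply a Caesar shift of +5.
For let: reverse → tel; then shift: t+5=y, e+5=j, l+5=q.

yjq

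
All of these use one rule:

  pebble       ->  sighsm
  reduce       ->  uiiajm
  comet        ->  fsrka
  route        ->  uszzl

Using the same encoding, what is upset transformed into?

xtxka

Each letter shifts forward by (position + 3), i.e. 3, 4, 5, … — the shift grows by one for each successive letter.
On upset: u+3=x, p+4=t, s+5=x, e+6=k, t+7=a.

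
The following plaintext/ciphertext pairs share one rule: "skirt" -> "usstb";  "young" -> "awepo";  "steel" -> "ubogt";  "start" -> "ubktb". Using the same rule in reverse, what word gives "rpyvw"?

Shifts by position in skirt: pos 0: s→u (+2), pos 1: k→s (+8), pos 2: i→s (+10), pos 3: r→t (+2), pos 4: t→b (+8) — repeating every 3. A repeating key of period 3 is used — shifts +2, +8, +10 over and over.
Undoing it on rpyvw: r−2=p, p−8=h, y−10=o, v−2=t, w−8=o.

photo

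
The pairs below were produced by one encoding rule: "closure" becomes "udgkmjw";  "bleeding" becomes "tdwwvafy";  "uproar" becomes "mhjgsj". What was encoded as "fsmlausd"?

Compare letters: c→u is +18, l→d is +18, o→g is +18 — a constant shift. Each letter is shifted forward by 18 in the alphabet (a Caesar shift of +18).
Decoding fsmlausd: f−18=n, s−18=a, m−18=u, l−18=t, a−18=i, u−18=c, s−18=a, d−18=l.

nautical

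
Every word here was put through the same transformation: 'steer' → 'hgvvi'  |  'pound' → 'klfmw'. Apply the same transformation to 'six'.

hrc

Letters are reflected about the middle of the alphabet (position → 25−position): Atbash.
For six: s↔h, i↔r, x↔c.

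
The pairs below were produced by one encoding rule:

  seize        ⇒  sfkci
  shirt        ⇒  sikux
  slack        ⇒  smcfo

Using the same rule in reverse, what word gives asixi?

Letter i (0-indexed) is shifted by i+0, so successive shifts are 0, 1, 2, ….
Reversing it on asixi: a−0=a, s−1=r, i−2=g, x−3=u, i−4=e.

argue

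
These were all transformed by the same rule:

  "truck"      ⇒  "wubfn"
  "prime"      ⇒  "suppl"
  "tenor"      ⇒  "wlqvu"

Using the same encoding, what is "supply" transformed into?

The shift depends on letter class: consonant t→w is +3, but vowel u→b is +7. Two shifts are in play — +7 for a/e/i/o/u, +3 for every other letter.
On supply: s(cons)+3=v, u(vowel)+7=b, p(cons)+3=s, p(cons)+3=s, l(cons)+3=o, y(cons)+3=b.

vbssob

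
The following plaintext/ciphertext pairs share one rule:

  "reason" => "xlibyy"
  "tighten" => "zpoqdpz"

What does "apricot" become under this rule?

In reason: r→x is +6, e→l is +7, a→i is +8, s→b is +9 — the shift increases by 1 each position. Each letter shifts forward by (position + 6), i.e. 6, 7, 8, … — the shift grows by one for each successive letter.
On apricot: a+6=g, p+7=w, r+8=z, i+9=r, c+10=m, o+11=z, t+12=f.

gwzrmzf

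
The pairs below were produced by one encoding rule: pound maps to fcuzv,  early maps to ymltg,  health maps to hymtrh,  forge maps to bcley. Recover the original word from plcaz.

brown

This is an affine cipher: with a=0,…,z=25, each position x becomes (3x+12) mod 26.
Undoing it on plcaz: p(15)→9·(15−12)≡1=b; l(11)→9·(11−12)≡17=r; c(2)→9·(2−12)≡14=o; a(0)→9·(0−12)≡22=w; z(25)→9·(25−12)≡13=n (all mod 26).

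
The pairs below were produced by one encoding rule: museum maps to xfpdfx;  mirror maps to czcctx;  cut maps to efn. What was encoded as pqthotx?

midwife

Two steps: reverse the string, then apply a Caesar shift of +11.
Reversing it on pqthotx: shift back: p−11=e, q−11=f, t−11=i, h−11=w, o−11=d, t−11=i, x−11=m → efiwdim; then reverse → midwife.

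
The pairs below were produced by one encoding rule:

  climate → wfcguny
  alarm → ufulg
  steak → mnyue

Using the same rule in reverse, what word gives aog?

gum

Compare letters: c→w is +20, l→f is +20, i→c is +20 — a constant shift. Each letter is shifted forward by 20 in the alphabet (a Caesar shift of +20).
Undoing it on aog: a−20=g, o−20=u, g−20=m.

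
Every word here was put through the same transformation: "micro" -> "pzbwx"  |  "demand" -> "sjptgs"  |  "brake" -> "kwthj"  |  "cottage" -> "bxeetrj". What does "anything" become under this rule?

m(12)→p(15) and i(8)→z(25) fit y≡17x+19 (mod 26); the inverse of 17 mod 26 is 23. Each letter's alphabet position (a=0..z=25) is mapped through 17·x+19 mod 26 — an affine cipher.
On anything: a(0)→17·0+19≡19=t; n(13)→17·13+19≡6=g; y(24)→17·24+19≡11=l; t(19)→17·19+19≡4=e; h(7)→17·7+19≡8=i; i(8)→17·8+19≡25=z; n(13)→17·13+19≡6=g; g(6)→17·6+19≡17=r (all mod 26).

tgleizgr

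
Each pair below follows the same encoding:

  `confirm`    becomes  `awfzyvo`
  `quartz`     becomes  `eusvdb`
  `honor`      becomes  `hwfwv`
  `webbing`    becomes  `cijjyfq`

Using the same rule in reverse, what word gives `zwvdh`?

c(2)→a(0) and o(14)→w(22) fit y≡17x+18 (mod 26); the inverse of 17 mod 26 is 23. Treating letters as 0–25, the rule is x ↦ 17x + 18 (mod 26).
Reversing it on zwvdh: z(25)→23·(25−18)≡5=f; w(22)→23·(22−18)≡14=o; v(21)→23·(21−18)≡17=r; d(3)→23·(3−18)≡19=t; h(7)→23·(7−18)≡7=h (all mod 26).

forth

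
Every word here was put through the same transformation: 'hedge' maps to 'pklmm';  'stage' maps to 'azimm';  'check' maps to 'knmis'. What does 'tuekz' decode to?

Shifts by position in hedge: pos 0: h→p (+8), pos 1: e→k (+6), pos 2: d→l (+8), pos 3: g→m (+6) — repeating every 2. A repeating key of period 2 is used — shifts +8, +6 over and over.
Reversing it on tuekz: t−8=l, u−6=o, e−8=w, k−6=e, z−8=r.

lower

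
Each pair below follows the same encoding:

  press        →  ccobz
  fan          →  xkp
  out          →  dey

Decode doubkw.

market

The output letters match the input read backwards, each shifted +10: press reversed is sserp. Read the word backwards and shift each letter +10.
Decoding doubkw: shift back: d−10=t, o−10=e, u−10=k, b−10=r, k−10=a, w−10=m → tekram; then reverse → market.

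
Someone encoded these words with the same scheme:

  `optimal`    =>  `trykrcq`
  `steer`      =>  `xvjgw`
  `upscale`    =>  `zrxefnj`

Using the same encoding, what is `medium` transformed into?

Shifts by position in optimal: pos 0: o→t (+5), pos 1: p→r (+2), pos 2: t→y (+5), pos 3: i→k (+2) — repeating every 2. The shifts repeat in a cycle of length 2: positions 0,1,… shift by +5, +2, then the pattern repeats.
For medium: m+5=r, e+2=g, d+5=i, i+2=k, u+5=z, m+2=o.

rgikzo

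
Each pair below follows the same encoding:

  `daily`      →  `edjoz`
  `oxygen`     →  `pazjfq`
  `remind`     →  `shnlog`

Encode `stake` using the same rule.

twbnf

The shifts repeat in a cycle of length 2: positions 0,1,… shift by +1, +3, then the pattern repeats.
On stake: s+1=t, t+3=w, a+1=b, k+3=n, e+1=f.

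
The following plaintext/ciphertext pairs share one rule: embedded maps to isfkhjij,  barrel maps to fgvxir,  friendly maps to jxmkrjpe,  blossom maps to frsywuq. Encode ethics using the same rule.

izlogy

Shifts by position in embedded: pos 0: e→i (+4), pos 1: m→s (+6), pos 2: b→f (+4), pos 3: e→k (+6) — repeating every 2. A repeating key of period 2 is used — shifts +4, +6 over and over.
On ethics: e+4=i, t+6=z, h+4=l, i+6=o, c+4=g, s+6=y.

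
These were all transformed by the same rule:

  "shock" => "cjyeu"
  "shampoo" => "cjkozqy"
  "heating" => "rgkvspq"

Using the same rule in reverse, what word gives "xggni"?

newly

Shifts by position in shock: pos 0: s→c (+10), pos 1: h→j (+2), pos 2: o→y (+10), pos 3: c→e (+2) — repeating every 2. It's a Vigenère-style cipher with numeric key [10,2]: position i shifts by key[i mod 2].
Decoding xggni: x−10=n, g−2=e, g−10=w, n−2=l, i−10=y.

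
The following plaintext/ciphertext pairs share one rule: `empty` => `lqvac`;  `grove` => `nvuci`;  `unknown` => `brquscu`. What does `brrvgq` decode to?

unlock

Shifts by position in empty: pos 0: e→l (+7), pos 1: m→q (+4), pos 2: p→v (+6), pos 3: t→a (+7), pos 4: y→c (+4) — repeating every 3. A repeating key of period 3 is used — shifts +7, +4, +6 over and over.
Decoding brrvgq: b−7=u, r−4=n, r−6=l, v−7=o, g−4=c, q−6=k.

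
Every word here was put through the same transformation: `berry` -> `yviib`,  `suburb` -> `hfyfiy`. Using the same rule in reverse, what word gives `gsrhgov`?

Each pair mirrors across the alphabet (b↔y, e↔v, r↔i): positions sum to 25. Letters are reflected about the middle of the alphabet (position → 25−position): Atbash.
Decoding gsrhgov: g↔t, s↔h, r↔i, h↔s, g↔t, o↔l, v↔e.

thistle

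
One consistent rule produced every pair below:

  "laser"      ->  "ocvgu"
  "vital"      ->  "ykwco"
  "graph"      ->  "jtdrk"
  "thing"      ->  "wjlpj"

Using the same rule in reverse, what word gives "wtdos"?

It's a Vigenère-style cipher with numeric key [3,2]: position i shifts by key[i mod 2].
Decoding wtdos: w−3=t, t−2=r, d−3=a, o−2=m, s−3=p.

tramp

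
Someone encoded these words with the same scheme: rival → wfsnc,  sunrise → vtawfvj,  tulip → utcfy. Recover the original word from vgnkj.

shade

r(17)→w(22) and i(8)→f(5) fit y≡25x+13 (mod 26); the inverse of 25 mod 26 is 25. Treating letters as 0–25, the rule is x ↦ 25x + 13 (mod 26).
Decoding vgnkj: v(21)→25·(21−13)≡18=s; g(6)→25·(6−13)≡7=h; n(13)→25·(13−13)≡0=a; k(10)→25·(10−13)≡3=d; j(9)→25·(9−13)≡4=e (all mod 26).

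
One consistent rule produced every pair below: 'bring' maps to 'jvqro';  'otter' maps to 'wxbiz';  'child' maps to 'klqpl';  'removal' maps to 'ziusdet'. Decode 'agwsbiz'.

Shifts by position in bring: pos 0: b→j (+8), pos 1: r→v (+4), pos 2: i→q (+8), pos 3: n→r (+4) — repeating every 2. It's a Vigenère-style cipher with numeric key [8,4]: position i shifts by key[i mod 2].
Decoding agwsbiz: a−8=s, g−4=c, w−8=o, s−4=o, b−8=t, i−4=e, z−8=r.

scooter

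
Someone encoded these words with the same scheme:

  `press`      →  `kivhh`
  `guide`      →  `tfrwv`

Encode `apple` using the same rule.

zkkov

Each pair mirrors across the alphabet (p↔k, r↔i, e↔v): positions sum to 25. Each letter is replaced by its mirror in the alphabet: a↔z, b↔y, c↔x, and so on (the Atbash cipher).
Applying it to apple: a↔z, p↔k, p↔k, l↔o, e↔v.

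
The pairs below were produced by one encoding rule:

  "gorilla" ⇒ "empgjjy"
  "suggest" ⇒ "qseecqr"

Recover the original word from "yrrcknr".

Compare letters: g→e is +24, o→m is +24, r→p is +24 — a constant shift. Every letter moves 24 places later in the alphabet, wrapping around z→a.
Undoing it on yrrcknr: y−24=a, r−24=t, r−24=t, c−24=e, k−24=m, n−24=p, r−24=t.

attempt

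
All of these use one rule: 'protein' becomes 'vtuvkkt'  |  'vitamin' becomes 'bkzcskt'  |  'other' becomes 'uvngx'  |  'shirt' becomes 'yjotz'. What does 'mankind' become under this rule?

sctmopj

Shifts by position in protein: pos 0: p→v (+6), pos 1: r→t (+2), pos 2: o→u (+6), pos 3: t→v (+2) — repeating every 2. It's a Vigenère-style cipher with numeric key [6,2]: position i shifts by key[i mod 2].
Applying it to mankind: m+6=s, a+2=c, n+6=t, k+2=m, i+6=o, n+2=p, d+6=j.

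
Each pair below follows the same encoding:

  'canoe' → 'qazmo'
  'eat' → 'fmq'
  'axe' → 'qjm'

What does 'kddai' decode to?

The output letters match the input read backwards, each shifted +12: canoe reversed is eonac. Read the word backwards and shift each letter +12.
Reversing it on kddai: shift back: k−12=y, d−12=r, d−12=r, a−12=o, i−12=w → yrrow; then reverse → worry.

worry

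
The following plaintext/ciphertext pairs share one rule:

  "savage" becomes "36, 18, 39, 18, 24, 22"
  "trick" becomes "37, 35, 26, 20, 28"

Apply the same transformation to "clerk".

20, 29, 22, 35, 28

The number is (letter's place in the alphabet, a=1) + 17.
Applying it to clerk: c=3→20, l=12→29, e=5→22, r=18→35, k=11→28.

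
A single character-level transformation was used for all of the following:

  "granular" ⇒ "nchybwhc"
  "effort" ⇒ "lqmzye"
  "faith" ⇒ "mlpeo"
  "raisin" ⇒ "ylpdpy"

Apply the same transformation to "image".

pxhrl

Shifts by position in granular: pos 0: g→n (+7), pos 1: r→c (+11), pos 2: a→h (+7), pos 3: n→y (+11) — repeating every 2. A repeating key of period 2 is used — shifts +7, +11 over and over.
On image: i+7=p, m+11=x, a+7=h, g+11=r, e+7=l.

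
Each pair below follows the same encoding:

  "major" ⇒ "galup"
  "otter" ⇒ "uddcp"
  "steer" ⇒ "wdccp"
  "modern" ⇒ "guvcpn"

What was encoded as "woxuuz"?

school

Treating letters as 0–25, the rule is x ↦ 7x + 0 (mod 26).
Undoing it on woxuuz: w(22)→15·(22−0)≡18=s; o(14)→15·(14−0)≡2=c; x(23)→15·(23−0)≡7=h; u(20)→15·(20−0)≡14=o; u(20)→15·(20−0)≡14=o; z(25)→15·(25−0)≡11=l (all mod 26).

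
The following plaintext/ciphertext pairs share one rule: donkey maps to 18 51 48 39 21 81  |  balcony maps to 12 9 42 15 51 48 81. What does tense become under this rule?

66 21 48 63 21

d(#4)→18 and o(#15)→51: differences scale by 3, so n = 3·pos + 6. Each letter becomes 3×(its alphabet position, a=1..z=26) + 6.
On tense: t=20→66, e=5→21, n=14→48, s=19→63, e=5→21.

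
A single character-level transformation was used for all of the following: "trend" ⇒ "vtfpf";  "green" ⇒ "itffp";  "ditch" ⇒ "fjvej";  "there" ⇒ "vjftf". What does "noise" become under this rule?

ppjuf

The shift depends on letter class: consonant t→v is +2, but vowel e→f is +1. Two shifts are in play — +1 for a/e/i/o/u, +2 for every other letter.
Applying it to noise: n(cons)+2=p, o(vowel)+1=p, i(vowel)+1=j, s(cons)+2=u, e(vowel)+1=f.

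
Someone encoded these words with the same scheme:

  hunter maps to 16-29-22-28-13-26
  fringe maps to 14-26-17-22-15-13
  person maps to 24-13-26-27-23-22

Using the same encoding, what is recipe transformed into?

26-13-11-17-24-13

h is letter #8 and maps to 16: an offset of 8. The number is (letter's place in the alphabet, a=1) + 8.
On recipe: r=18→26, e=5→13, c=3→11, i=9→17, p=16→24, e=5→13.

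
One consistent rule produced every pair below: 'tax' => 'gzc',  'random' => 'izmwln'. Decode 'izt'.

This is the alphabet-reversal cipher (Atbash): a becomes z, b becomes y, etc.
Decoding izt: i↔r, z↔a, t↔g.

rag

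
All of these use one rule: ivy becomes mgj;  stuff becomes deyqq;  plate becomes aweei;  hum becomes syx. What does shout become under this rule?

The shift depends on letter class: consonant v→g is +11, but vowel i→m is +4. Vowels shift forward by 4 and consonants shift forward by 11.
Applying it to shout: s(cons)+11=d, h(cons)+11=s, o(vowel)+4=s, u(vowel)+4=y, t(cons)+11=e.

dssye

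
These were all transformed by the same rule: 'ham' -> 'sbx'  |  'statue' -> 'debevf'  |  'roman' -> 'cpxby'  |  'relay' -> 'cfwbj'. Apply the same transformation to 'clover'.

The shift depends on letter class: consonant h→s is +11, but vowel a→b is +1. Vowels shift forward by 1 and consonants shift forward by 11.
For clover: c(cons)+11=n, l(cons)+11=w, o(vowel)+1=p, v(cons)+11=g, e(vowel)+1=f, r(cons)+11=c.

nwpgfc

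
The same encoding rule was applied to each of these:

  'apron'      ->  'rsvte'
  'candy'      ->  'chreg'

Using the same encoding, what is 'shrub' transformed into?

The word is reversed, then every letter is shifted forward by 4.
For shrub: reverse → burhs; then shift: b+4=f, u+4=y, r+4=v, h+4=l, s+4=w.

fyvlw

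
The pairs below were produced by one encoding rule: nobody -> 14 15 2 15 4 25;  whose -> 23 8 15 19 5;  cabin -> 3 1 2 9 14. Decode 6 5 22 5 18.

fever

Each letter is replaced by its alphabet position (a=1, b=2, …, z=26).
Reversing it on 6 5 22 5 18: 6=f, 5=e, 22=v, 5=e, 18=r.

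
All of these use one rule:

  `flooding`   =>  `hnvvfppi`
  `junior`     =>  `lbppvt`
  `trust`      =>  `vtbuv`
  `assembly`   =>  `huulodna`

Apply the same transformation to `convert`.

evpxltv

The shift depends on letter class: consonant f→h is +2, but vowel o→v is +7. The rule splits by letter class: vowels +7, consonants +2.
On convert: c(cons)+2=e, o(vowel)+7=v, n(cons)+2=p, v(cons)+2=x, e(vowel)+7=l, r(cons)+2=t, t(cons)+2=v.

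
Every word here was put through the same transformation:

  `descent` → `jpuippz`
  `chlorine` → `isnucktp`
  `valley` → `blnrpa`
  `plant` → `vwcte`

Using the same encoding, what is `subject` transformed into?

Shifts by position in descent: pos 0: d→j (+6), pos 1: e→p (+11), pos 2: s→u (+2), pos 3: c→i (+6), pos 4: e→p (+11), pos 5: n→p (+2) — repeating every 3. The shifts repeat in a cycle of length 3: positions 0,1,… shift by +6, +11, +2, then the pattern repeats.
On subject: s+6=y, u+11=f, b+2=d, j+6=p, e+11=p, c+2=e, t+6=z.

yfdppez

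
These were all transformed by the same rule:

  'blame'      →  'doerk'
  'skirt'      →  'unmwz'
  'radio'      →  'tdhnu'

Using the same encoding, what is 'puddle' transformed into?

rxhirl

In blame: b→d is +2, l→o is +3, a→e is +4, m→r is +5 — the shift increases by 1 each position. Letter i (0-indexed) is shifted by i+2, so successive shifts are 2, 3, 4, ….
For puddle: p+2=r, u+3=x, d+4=h, d+5=i, l+6=r, e+7=l.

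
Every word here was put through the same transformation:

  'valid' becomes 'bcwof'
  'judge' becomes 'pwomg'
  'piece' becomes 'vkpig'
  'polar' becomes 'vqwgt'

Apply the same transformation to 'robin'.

xqmop

Shifts by position in valid: pos 0: v→b (+6), pos 1: a→c (+2), pos 2: l→w (+11), pos 3: i→o (+6), pos 4: d→f (+2) — repeating every 3. A repeating key of period 3 is used — shifts +6, +2, +11 over and over.
For robin: r+6=x, o+2=q, b+11=m, i+6=o, n+2=p.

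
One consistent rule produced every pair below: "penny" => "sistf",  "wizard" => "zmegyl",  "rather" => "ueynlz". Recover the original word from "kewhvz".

In penny: p→s is +3, e→i is +4, n→s is +5, n→t is +6 — the shift increases by 1 each position. Each letter shifts forward by (position + 3), i.e. 3, 4, 5, … — the shift grows by one for each successive letter.
Undoing it on kewhvz: k−3=h, e−4=a, w−5=r, h−6=b, v−7=o, z−8=r.

harbor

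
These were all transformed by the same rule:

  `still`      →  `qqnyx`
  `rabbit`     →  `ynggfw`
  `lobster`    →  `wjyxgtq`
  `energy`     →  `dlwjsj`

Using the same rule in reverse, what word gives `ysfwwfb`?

Read the word backwards and shift each letter +5.
Undoing it on ysfwwfb: shift back: y−5=t, s−5=n, f−5=a, w−5=r, w−5=r, f−5=a, b−5=w → tnarraw; then reverse → warrant.

warrant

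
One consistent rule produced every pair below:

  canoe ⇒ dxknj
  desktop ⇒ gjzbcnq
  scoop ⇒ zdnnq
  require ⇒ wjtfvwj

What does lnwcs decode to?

worth

c(2)→d(3) and a(0)→x(23) fit y≡3x+23 (mod 26); the inverse of 3 mod 26 is 9. Each letter's alphabet position (a=0..z=25) is mapped through 3·x+23 mod 26 — an affine cipher.
Undoing it on lnwcs: l(11)→9·(11−23)≡22=w; n(13)→9·(13−23)≡14=o; w(22)→9·(22−23)≡17=r; c(2)→9·(2−23)≡19=t; s(18)→9·(18−23)≡7=h (all mod 26).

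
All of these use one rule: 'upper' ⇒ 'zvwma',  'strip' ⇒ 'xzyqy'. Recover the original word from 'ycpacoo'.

The shift increases by 1 at each position, starting from +5: 5, 6, 7, ….
Undoing it on ycpacoo: y−5=t, c−6=w, p−7=i, a−8=s, c−9=t, o−10=e, o−11=d.

twisted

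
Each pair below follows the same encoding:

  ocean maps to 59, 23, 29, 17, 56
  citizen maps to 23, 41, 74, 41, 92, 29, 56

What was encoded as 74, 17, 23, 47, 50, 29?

With a=1..z=26, the number is 3·pos + 14.
Undoing it on 74, 17, 23, 47, 50, 29: 74→(74−14)÷3=20=t, 17→(17−14)÷3=1=a, 23→(23−14)÷3=3=c, 47→(47−14)÷3=11=k, 50→(50−14)÷3=12=l, 29→(29−14)÷3=5=e.

tackle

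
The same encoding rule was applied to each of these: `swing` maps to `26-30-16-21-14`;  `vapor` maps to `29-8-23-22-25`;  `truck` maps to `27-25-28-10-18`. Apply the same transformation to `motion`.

20-22-27-16-22-21

s is letter #19 and maps to 26: an offset of 7. The number is (letter's place in the alphabet, a=1) + 7.
For motion: m=13→20, o=15→22, t=20→27, i=9→16, o=15→22, n=14→21.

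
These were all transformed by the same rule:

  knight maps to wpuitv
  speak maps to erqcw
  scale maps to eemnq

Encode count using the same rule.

oqgpf

A repeating key of period 2 is used — shifts +12, +2 over and over.
For count: c+12=o, o+2=q, u+12=g, n+2=p, t+12=f.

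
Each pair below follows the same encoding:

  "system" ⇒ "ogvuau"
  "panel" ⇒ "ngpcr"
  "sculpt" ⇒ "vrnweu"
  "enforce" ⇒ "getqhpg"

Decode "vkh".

fit

The output letters match the input read backwards, each shifted +2: system reversed is metsys. Two steps: reverse the string, then apply a Caesar shift of +2.
Reversing it on vkh: shift back: v−2=t, k−2=i, h−2=f → tif; then reverse → fit.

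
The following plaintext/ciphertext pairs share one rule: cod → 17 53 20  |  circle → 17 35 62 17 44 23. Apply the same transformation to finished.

26 35 50 35 65 32 23 20

c(#3)→17 and o(#15)→53: differences scale by 3, so n = 3·pos + 8. With a=1..z=26, the number is 3·pos + 8.
Applying it to finished: f=6→26, i=9→35, n=14→50, i=9→35, s=19→65, h=8→32, e=5→23, d=4→20.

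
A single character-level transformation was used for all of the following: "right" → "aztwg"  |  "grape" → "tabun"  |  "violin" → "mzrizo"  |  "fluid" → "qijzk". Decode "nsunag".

expert

This is an affine cipher: with a=0,…,z=25, each position x becomes (3x+1) mod 26.
Undoing it on nsunag: n(13)→9·(13−1)≡4=e; s(18)→9·(18−1)≡23=x; u(20)→9·(20−1)≡15=p; n(13)→9·(13−1)≡4=e; a(0)→9·(0−1)≡17=r; g(6)→9·(6−1)≡19=t (all mod 26).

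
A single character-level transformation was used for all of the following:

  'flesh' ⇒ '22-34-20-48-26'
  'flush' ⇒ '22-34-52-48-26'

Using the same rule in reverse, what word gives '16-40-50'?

cot

f(#6)→22 and l(#12)→34: differences scale by 2, so n = 2·pos + 10. Each letter becomes 2×(its alphabet position, a=1..z=26) + 10.
Decoding 16-40-50: 16→(16−10)÷2=3=c, 40→(40−10)÷2=15=o, 50→(50−10)÷2=20=t.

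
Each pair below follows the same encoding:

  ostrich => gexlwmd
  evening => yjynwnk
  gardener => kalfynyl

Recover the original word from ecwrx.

swift

o(14)→g(6) and s(18)→e(4) fit y≡19x+0 (mod 26); the inverse of 19 mod 26 is 11. Each letter's alphabet position (a=0..z=25) is mapped through 19·x+0 mod 26 — an affine cipher.
Undoing it on ecwrx: e(4)→11·(4−0)≡18=s; c(2)→11·(2−0)≡22=w; w(22)→11·(22−0)≡8=i; r(17)→11·(17−0)≡5=f; x(23)→11·(23−0)≡19=t (all mod 26).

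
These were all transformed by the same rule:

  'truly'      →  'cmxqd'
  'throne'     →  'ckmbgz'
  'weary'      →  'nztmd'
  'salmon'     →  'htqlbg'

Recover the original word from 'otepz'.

t(19)→c(2) and r(17)→m(12) fit y≡21x+19 (mod 26); the inverse of 21 mod 26 is 5. Each letter's alphabet position (a=0..z=25) is mapped through 21·x+19 mod 26 — an affine cipher.
Undoing it on otepz: o(14)→5·(14−19)≡1=b; t(19)→5·(19−19)≡0=a; e(4)→5·(4−19)≡3=d; p(15)→5·(15−19)≡6=g; z(25)→5·(25−19)≡4=e (all mod 26).

badge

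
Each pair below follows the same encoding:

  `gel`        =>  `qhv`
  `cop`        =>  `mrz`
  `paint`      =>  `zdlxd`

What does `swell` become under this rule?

Two shifts are in play — +3 for a/e/i/o/u, +10 for every other letter.
Applying it to swell: s(cons)+10=c, w(cons)+10=g, e(vowel)+3=h, l(cons)+10=v, l(cons)+10=v.

cghvv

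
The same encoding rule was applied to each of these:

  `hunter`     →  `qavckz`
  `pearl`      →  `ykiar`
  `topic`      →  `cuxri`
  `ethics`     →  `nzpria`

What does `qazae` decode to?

hurry

It's a Vigenère-style cipher with numeric key [9,6,8]: position i shifts by key[i mod 3].
Reversing it on qazae: q−9=h, a−6=u, z−8=r, a−9=r, e−6=y.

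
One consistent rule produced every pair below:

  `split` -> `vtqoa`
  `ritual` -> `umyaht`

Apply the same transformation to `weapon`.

zifvvv

In split: s→v is +3, p→t is +4, l→q is +5, i→o is +6 — the shift increases by 1 each position. The shift increases by 1 at each position, starting from +3: 3, 4, 5, ….
On weapon: w+3=z, e+4=i, a+5=f, p+6=v, o+7=v, n+8=v.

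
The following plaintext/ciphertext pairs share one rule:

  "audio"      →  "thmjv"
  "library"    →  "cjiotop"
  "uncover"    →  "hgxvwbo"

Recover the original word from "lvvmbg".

wooden

a(0)→t(19) and u(20)→h(7) fit y≡15x+19 (mod 26); the inverse of 15 mod 26 is 7. This is an affine cipher: with a=0,…,z=25, each position x becomes (15x+19) mod 26.
Decoding lvvmbg: l(11)→7·(11−19)≡22=w; v(21)→7·(21−19)≡14=o; v(21)→7·(21−19)≡14=o; m(12)→7·(12−19)≡3=d; b(1)→7·(1−19)≡4=e; g(6)→7·(6−19)≡13=n (all mod 26).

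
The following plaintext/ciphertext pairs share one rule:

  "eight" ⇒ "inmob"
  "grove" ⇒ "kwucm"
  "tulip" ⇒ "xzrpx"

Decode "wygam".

state

The shift increases by 1 at each position, starting from +4: 4, 5, 6, ….
Undoing it on wygam: w−4=s, y−5=t, g−6=a, a−7=t, m−8=e.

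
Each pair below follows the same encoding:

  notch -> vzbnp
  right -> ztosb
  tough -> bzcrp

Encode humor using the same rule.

pfuzz

Shifts by position in notch: pos 0: n→v (+8), pos 1: o→z (+11), pos 2: t→b (+8), pos 3: c→n (+11) — repeating every 2. It's a Vigenère-style cipher with numeric key [8,11]: position i shifts by key[i mod 2].
Applying it to humor: h+8=p, u+11=f, m+8=u, o+11=z, r+8=z.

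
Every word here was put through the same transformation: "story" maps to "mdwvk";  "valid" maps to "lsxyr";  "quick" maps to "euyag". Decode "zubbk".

s(18)→m(12) and t(19)→d(3) fit y≡17x+18 (mod 26); the inverse of 17 mod 26 is 23. This is an affine cipher: with a=0,…,z=25, each position x becomes (17x+18) mod 26.
Reversing it on zubbk: z(25)→23·(25−18)≡5=f; u(20)→23·(20−18)≡20=u; b(1)→23·(1−18)≡25=z; b(1)→23·(1−18)≡25=z; k(10)→23·(10−18)≡24=y (all mod 26).

fuzzy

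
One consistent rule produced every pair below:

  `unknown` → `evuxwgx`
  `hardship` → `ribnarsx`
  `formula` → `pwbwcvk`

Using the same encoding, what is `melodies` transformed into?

Shifts by position in unknown: pos 0: u→e (+10), pos 1: n→v (+8), pos 2: k→u (+10), pos 3: n→x (+10), pos 4: o→w (+8), pos 5: w→g (+10) — repeating every 3. A repeating key of period 3 is used — shifts +10, +8, +10 over and over.
On melodies: m+10=w, e+8=m, l+10=v, o+10=y, d+8=l, i+10=s, e+10=o, s+8=a.

wmvylsoa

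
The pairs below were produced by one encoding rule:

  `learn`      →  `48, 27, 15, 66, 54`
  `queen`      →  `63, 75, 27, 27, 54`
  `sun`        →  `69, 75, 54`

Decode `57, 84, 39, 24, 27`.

l(#12)→48 and e(#5)→27: differences scale by 3, so n = 3·pos + 12. Each letter becomes 3×(its alphabet position, a=1..z=26) + 12.
Decoding 57, 84, 39, 24, 27: 57→(57−12)÷3=15=o, 84→(84−12)÷3=24=x, 39→(39−12)÷3=9=i, 24→(24−12)÷3=4=d, 27→(27−12)÷3=5=e.

oxide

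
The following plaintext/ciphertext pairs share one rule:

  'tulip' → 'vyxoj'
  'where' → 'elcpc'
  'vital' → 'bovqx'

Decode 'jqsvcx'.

This is an affine cipher: with a=0,…,z=25, each position x becomes (3x+16) mod 26.
Undoing it on jqsvcx: j(9)→9·(9−16)≡15=p; q(16)→9·(16−16)≡0=a; s(18)→9·(18−16)≡18=s; v(21)→9·(21−16)≡19=t; c(2)→9·(2−16)≡4=e; x(23)→9·(23−16)≡11=l (all mod 26).

pastel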